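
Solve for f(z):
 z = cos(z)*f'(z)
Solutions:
 f(z) = C1 + Integral(z/cos(z), z)


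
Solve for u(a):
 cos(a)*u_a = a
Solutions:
 u(a) = C1 + Integral(a/cos(a), a)


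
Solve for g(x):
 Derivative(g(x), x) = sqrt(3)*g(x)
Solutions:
 g(x) = C1*exp(sqrt(3)*x)


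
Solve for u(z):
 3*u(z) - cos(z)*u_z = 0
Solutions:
 u(z) = C1*(sin(z) + 1)^(3/2)/(sin(z) - 1)^(3/2)


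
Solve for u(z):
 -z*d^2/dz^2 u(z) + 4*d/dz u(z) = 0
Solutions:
 u(z) = C1 + C2*z^5


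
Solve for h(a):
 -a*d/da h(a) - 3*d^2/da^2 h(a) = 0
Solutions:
 h(a) = C1 + C2*erf(sqrt(6)*a/6)


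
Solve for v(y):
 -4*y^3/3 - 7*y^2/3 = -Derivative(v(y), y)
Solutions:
 v(y) = C1 + y^4/3 + 7*y^3/9


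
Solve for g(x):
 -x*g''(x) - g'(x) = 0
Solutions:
 g(x) = C1 + C2*log(x)


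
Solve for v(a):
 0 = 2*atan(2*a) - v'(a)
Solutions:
 v(a) = C1 + 2*a*atan(2*a) - log(4*a^2 + 1)/2


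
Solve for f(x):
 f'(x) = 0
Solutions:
 f(x) = C1


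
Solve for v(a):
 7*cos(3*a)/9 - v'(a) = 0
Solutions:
 v(a) = C1 + 7*sin(3*a)/27


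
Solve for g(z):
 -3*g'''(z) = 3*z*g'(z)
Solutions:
 g(z) = C1 + Integral(C2*airyai(-z) + C3*airybi(-z), z)


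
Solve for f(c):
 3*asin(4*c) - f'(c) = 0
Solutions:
 f(c) = C1 + 3*c*asin(4*c) + 3*sqrt(1 - 16*c^2)/4


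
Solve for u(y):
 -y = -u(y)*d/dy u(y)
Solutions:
 u(y) = -sqrt(C1 + y^2)
 u(y) = sqrt(C1 + y^2)


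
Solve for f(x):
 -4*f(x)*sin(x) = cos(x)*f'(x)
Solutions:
 f(x) = C1*cos(x)^4


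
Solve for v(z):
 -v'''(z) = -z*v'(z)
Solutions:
 v(z) = C1 + Integral(C2*airyai(z) + C3*airybi(z), z)


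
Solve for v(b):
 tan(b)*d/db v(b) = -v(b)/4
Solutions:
 v(b) = C1/sin(b)^(1/4)


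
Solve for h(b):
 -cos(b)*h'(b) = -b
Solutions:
 h(b) = C1 + Integral(b/cos(b), b)


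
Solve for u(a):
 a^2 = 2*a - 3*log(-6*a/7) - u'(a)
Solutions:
 u(a) = C1 - a^3/3 + a^2 - 3*a*log(-a) + 3*a*(-log(6) + 1 + log(7))


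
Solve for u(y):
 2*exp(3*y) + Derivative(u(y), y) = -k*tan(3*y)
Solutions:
 u(y) = C1 + k*log(cos(3*y))/3 - 2*exp(3*y)/3


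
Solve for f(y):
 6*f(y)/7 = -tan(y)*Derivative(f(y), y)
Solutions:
 f(y) = C1/sin(y)^(6/7)


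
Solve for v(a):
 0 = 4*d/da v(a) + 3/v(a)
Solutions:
 v(a) = -sqrt(C1 - 6*a)/2
 v(a) = sqrt(C1 - 6*a)/2


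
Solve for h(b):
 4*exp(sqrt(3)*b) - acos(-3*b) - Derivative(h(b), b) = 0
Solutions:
 h(b) = C1 - b*acos(-3*b) - sqrt(1 - 9*b^2)/3 + 4*sqrt(3)*exp(sqrt(3)*b)/3


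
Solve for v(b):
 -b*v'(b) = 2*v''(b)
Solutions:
 v(b) = C1 + C2*erf(b/2)


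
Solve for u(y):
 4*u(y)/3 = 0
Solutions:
 u(y) = 0


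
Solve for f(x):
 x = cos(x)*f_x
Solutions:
 f(x) = C1 + Integral(x/cos(x), x)


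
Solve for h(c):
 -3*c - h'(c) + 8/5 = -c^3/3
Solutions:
 h(c) = C1 + c^4/12 - 3*c^2/2 + 8*c/5


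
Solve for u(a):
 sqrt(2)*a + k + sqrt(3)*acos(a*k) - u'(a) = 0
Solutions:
 u(a) = C1 + sqrt(2)*a^2/2 + a*k + sqrt(3)*Piecewise((a*acos(a*k) - sqrt(-a^2*k^2 + 1)/k, Ne(k, 0)), (pi*a/2, True))


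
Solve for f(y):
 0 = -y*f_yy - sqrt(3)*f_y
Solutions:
 f(y) = C1 + C2*y^(1 - sqrt(3))


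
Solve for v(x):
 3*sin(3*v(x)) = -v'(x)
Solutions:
 v(x) = -acos((-C1 - exp(18*x))/(C1 - exp(18*x)))/3 + 2*pi/3
 v(x) = acos((-C1 - exp(18*x))/(C1 - exp(18*x)))/3


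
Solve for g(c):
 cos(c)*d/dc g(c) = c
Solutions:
 g(c) = C1 + Integral(c/cos(c), c)


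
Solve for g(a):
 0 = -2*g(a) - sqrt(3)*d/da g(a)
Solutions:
 g(a) = C1*exp(-2*sqrt(3)*a/3)


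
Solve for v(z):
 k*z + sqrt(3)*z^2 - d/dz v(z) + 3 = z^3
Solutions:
 v(z) = C1 + k*z^2/2 - z^4/4 + sqrt(3)*z^3/3 + 3*z


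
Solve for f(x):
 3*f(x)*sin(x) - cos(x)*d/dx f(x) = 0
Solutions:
 f(x) = C1/cos(x)^3


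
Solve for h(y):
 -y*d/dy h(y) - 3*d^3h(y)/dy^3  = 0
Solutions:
 h(y) = C1 + Integral(C2*airyai(-3^(2/3)*y/3) + C3*airybi(-3^(2/3)*y/3), y)


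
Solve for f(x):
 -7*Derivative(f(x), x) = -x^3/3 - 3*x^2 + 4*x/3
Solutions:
 f(x) = C1 + x^4/84 + x^3/7 - 2*x^2/21


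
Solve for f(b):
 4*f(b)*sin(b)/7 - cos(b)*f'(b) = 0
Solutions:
 f(b) = C1/cos(b)^(4/7)


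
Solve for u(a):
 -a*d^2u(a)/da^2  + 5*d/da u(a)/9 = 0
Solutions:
 u(a) = C1 + C2*a^(14/9)


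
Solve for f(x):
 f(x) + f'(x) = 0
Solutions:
 f(x) = C1*exp(-x)


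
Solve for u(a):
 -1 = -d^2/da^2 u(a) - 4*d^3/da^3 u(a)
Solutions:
 u(a) = C1 + C2*a + C3*exp(-a/4) + a^2/2


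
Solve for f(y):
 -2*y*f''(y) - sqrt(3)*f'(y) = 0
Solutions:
 f(y) = C1 + C2*y^(1 - sqrt(3)/2)


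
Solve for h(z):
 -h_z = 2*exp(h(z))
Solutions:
 h(z) = log(1/(C1 + 2*z))


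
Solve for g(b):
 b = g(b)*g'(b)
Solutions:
 g(b) = -sqrt(C1 + b^2)
 g(b) = sqrt(C1 + b^2)


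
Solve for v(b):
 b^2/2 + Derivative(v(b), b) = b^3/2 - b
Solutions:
 v(b) = C1 + b^4/8 - b^3/6 - b^2/2


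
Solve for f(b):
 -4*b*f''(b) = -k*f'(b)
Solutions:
 f(b) = C1 + b^(re(k)/4 + 1)*(C2*sin(log(b)*Abs(im(k))/4) + C3*cos(log(b)*im(k)/4))


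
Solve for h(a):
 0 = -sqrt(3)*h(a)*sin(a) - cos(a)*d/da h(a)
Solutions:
 h(a) = C1*cos(a)^(sqrt(3))


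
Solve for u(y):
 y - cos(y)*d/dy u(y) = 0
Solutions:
 u(y) = C1 + Integral(y/cos(y), y)


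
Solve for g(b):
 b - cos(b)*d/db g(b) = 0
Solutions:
 g(b) = C1 + Integral(b/cos(b), b)


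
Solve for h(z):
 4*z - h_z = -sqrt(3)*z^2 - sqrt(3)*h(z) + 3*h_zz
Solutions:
 h(z) = C1*exp(z*(-1 + sqrt(1 + 12*sqrt(3)))/6) + C2*exp(-z*(1 + sqrt(1 + 12*sqrt(3)))/6) - z^2 - 2*sqrt(3)*z - 2*sqrt(3) - 2


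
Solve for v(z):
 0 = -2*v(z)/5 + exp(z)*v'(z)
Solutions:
 v(z) = C1*exp(-2*exp(-z)/5)


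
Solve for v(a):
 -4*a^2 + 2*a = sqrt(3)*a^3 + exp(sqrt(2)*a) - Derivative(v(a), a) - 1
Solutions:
 v(a) = C1 + sqrt(3)*a^4/4 + 4*a^3/3 - a^2 - a + sqrt(2)*exp(sqrt(2)*a)/2


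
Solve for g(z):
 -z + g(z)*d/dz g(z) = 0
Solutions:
 g(z) = -sqrt(C1 + z^2)
 g(z) = sqrt(C1 + z^2)


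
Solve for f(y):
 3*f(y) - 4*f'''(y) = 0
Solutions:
 f(y) = C3*exp(6^(1/3)*y/2) + (C1*sin(2^(1/3)*3^(5/6)*y/4) + C2*cos(2^(1/3)*3^(5/6)*y/4))*exp(-6^(1/3)*y/4)


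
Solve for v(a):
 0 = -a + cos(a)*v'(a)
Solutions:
 v(a) = C1 + Integral(a/cos(a), a)


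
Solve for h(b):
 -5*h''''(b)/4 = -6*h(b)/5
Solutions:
 h(b) = C1*exp(-24^(1/4)*sqrt(5)*b/5) + C2*exp(24^(1/4)*sqrt(5)*b/5) + C3*sin(24^(1/4)*sqrt(5)*b/5) + C4*cos(24^(1/4)*sqrt(5)*b/5)


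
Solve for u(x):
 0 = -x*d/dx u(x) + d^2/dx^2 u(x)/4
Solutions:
 u(x) = C1 + C2*erfi(sqrt(2)*x)


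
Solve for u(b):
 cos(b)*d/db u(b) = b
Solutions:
 u(b) = C1 + Integral(b/cos(b), b)


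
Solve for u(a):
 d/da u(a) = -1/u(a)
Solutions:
 u(a) = -sqrt(C1 - 2*a)
 u(a) = sqrt(C1 - 2*a)


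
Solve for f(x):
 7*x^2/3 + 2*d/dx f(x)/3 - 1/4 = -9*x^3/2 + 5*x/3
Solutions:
 f(x) = C1 - 27*x^4/16 - 7*x^3/6 + 5*x^2/4 + 3*x/8


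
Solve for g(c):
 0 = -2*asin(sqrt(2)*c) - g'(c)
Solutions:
 g(c) = C1 - 2*c*asin(sqrt(2)*c) - sqrt(2)*sqrt(1 - 2*c^2)


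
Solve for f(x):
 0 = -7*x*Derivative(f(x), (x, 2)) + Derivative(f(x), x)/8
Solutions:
 f(x) = C1 + C2*x^(57/56)


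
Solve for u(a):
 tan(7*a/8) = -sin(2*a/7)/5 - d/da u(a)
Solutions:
 u(a) = C1 + 8*log(cos(7*a/8))/7 + 7*cos(2*a/7)/10


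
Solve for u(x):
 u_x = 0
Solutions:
 u(x) = C1


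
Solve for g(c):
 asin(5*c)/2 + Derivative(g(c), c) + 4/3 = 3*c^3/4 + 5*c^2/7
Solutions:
 g(c) = C1 + 3*c^4/16 + 5*c^3/21 - c*asin(5*c)/2 - 4*c/3 - sqrt(1 - 25*c^2)/10


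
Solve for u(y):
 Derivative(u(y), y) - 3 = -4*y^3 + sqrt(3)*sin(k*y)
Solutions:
 u(y) = C1 - y^4 + 3*y - sqrt(3)*cos(k*y)/k


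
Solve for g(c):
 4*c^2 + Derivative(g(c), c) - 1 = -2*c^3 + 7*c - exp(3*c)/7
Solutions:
 g(c) = C1 - c^4/2 - 4*c^3/3 + 7*c^2/2 + c - exp(3*c)/21


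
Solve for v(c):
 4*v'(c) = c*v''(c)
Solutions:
 v(c) = C1 + C2*c^5


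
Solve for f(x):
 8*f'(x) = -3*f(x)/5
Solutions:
 f(x) = C1*exp(-3*x/40)


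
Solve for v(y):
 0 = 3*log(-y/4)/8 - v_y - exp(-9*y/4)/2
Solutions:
 v(y) = C1 + 3*y*log(-y)/8 + 3*y*(-2*log(2) - 1)/8 + 2*exp(-9*y/4)/9


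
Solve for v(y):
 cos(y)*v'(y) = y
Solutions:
 v(y) = C1 + Integral(y/cos(y), y)


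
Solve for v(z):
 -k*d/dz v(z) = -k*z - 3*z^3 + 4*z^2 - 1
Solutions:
 v(z) = C1 + z^2/2 + 3*z^4/(4*k) - 4*z^3/(3*k) + z/k


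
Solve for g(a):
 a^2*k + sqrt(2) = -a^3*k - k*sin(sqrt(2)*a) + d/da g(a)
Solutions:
 g(a) = C1 + a^4*k/4 + a^3*k/3 + sqrt(2)*a - sqrt(2)*k*cos(sqrt(2)*a)/2


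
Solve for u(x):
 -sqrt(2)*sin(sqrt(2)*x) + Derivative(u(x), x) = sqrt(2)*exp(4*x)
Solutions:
 u(x) = C1 + sqrt(2)*exp(4*x)/4 - cos(sqrt(2)*x)


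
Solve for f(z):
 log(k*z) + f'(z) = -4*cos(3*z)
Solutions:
 f(z) = C1 - z*log(k*z) + z - 4*sin(3*z)/3


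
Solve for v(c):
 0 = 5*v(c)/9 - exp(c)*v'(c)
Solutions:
 v(c) = C1*exp(-5*exp(-c)/9)


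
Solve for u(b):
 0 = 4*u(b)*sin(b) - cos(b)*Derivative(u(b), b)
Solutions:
 u(b) = C1/cos(b)^4


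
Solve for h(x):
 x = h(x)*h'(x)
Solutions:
 h(x) = -sqrt(C1 + x^2)
 h(x) = sqrt(C1 + x^2)


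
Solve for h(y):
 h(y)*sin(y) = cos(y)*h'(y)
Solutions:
 h(y) = C1/cos(y)


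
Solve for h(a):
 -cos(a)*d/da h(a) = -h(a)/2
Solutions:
 h(a) = C1*(sin(a) + 1)^(1/4)/(sin(a) - 1)^(1/4)


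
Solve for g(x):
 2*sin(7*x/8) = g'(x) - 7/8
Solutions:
 g(x) = C1 + 7*x/8 - 16*cos(7*x/8)/7


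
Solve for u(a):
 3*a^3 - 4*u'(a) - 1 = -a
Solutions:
 u(a) = C1 + 3*a^4/16 + a^2/8 - a/4


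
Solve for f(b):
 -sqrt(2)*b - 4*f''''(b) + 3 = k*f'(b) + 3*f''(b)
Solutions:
 f(b) = C1 + C2*exp(b*(-(k + sqrt(k^2 + 1))^(1/3) + (k + sqrt(k^2 + 1))^(-1/3))/2) + C3*exp(b*((k + sqrt(k^2 + 1))^(1/3)/4 - sqrt(3)*I*(k + sqrt(k^2 + 1))^(1/3)/4 + 1/((-1 + sqrt(3)*I)*(k + sqrt(k^2 + 1))^(1/3)))) + C4*exp(b*((k + sqrt(k^2 + 1))^(1/3)/4 + sqrt(3)*I*(k + sqrt(k^2 + 1))^(1/3)/4 - 1/((1 + sqrt(3)*I)*(k + sqrt(k^2 + 1))^(1/3)))) - sqrt(2)*b^2/(2*k) + 3*b/k + 3*sqrt(2)*b/k^2


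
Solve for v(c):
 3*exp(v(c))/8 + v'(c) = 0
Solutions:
 v(c) = log(1/(C1 + 3*c)) + 3*log(2)


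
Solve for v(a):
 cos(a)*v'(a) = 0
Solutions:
 v(a) = C1


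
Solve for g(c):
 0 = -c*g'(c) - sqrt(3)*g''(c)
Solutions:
 g(c) = C1 + C2*erf(sqrt(2)*3^(3/4)*c/6)


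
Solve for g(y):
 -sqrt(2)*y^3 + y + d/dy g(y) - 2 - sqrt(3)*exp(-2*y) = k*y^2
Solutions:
 g(y) = C1 + k*y^3/3 + sqrt(2)*y^4/4 - y^2/2 + 2*y - sqrt(3)*exp(-2*y)/2


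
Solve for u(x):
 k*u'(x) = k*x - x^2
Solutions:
 u(x) = C1 + x^2/2 - x^3/(3*k)


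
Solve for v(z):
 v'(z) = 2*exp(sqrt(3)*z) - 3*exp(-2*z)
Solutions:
 v(z) = C1 + 2*sqrt(3)*exp(sqrt(3)*z)/3 + 3*exp(-2*z)/2


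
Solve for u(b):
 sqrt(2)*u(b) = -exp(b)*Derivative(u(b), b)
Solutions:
 u(b) = C1*exp(sqrt(2)*exp(-b))


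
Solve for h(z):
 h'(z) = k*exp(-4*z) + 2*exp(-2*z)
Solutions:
 h(z) = C1 - k*exp(-4*z)/4 - exp(-2*z)


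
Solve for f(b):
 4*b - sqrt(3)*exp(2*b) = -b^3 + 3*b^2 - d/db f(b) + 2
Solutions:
 f(b) = C1 - b^4/4 + b^3 - 2*b^2 + 2*b + sqrt(3)*exp(2*b)/2


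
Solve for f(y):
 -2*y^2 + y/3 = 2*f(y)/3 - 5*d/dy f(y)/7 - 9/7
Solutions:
 f(y) = C1*exp(14*y/15) - 3*y^2 - 83*y/14 - 867/196


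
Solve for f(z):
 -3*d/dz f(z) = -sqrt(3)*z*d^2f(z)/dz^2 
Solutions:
 f(z) = C1 + C2*z^(1 + sqrt(3))


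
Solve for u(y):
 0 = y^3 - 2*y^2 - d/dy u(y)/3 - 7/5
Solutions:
 u(y) = C1 + 3*y^4/4 - 2*y^3 - 21*y/5


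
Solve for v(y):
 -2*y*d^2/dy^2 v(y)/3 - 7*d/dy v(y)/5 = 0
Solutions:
 v(y) = C1 + C2/y^(11/10)


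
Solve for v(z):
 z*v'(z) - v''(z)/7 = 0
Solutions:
 v(z) = C1 + C2*erfi(sqrt(14)*z/2)


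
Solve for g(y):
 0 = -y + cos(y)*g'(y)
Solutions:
 g(y) = C1 + Integral(y/cos(y), y)


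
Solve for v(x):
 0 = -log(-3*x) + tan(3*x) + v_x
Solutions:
 v(x) = C1 + x*log(-x) - x + x*log(3) + log(cos(3*x))/3


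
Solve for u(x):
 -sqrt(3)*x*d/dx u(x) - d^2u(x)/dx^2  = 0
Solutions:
 u(x) = C1 + C2*erf(sqrt(2)*3^(1/4)*x/2)


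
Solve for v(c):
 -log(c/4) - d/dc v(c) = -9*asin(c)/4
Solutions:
 v(c) = C1 - c*log(c) + 9*c*asin(c)/4 + c + 2*c*log(2) + 9*sqrt(1 - c^2)/4


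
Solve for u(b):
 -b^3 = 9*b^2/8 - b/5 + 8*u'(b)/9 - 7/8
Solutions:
 u(b) = C1 - 9*b^4/32 - 27*b^3/64 + 9*b^2/80 + 63*b/64


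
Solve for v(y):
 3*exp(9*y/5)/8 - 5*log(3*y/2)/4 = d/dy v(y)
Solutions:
 v(y) = C1 - 5*y*log(y)/4 + 5*y*(-log(3) + log(2) + 1)/4 + 5*exp(9*y/5)/24


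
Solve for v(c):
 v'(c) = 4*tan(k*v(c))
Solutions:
 v(c) = Piecewise((-asin(exp(C1*k + 4*c*k))/k + pi/k, Ne(k, 0)), (nan, True))
 v(c) = Piecewise((asin(exp(C1*k + 4*c*k))/k, Ne(k, 0)), (nan, True))


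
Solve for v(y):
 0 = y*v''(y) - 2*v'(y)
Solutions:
 v(y) = C1 + C2*y^3


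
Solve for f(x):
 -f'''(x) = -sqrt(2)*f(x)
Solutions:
 f(x) = C3*exp(2^(1/6)*x) + (C1*sin(2^(1/6)*sqrt(3)*x/2) + C2*cos(2^(1/6)*sqrt(3)*x/2))*exp(-2^(1/6)*x/2)


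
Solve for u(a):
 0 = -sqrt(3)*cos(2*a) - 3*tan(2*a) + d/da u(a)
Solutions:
 u(a) = C1 - 3*log(cos(2*a))/2 + sqrt(3)*sin(2*a)/2


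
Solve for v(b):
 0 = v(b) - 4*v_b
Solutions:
 v(b) = C1*exp(b/4)


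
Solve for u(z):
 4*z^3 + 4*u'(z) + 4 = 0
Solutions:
 u(z) = C1 - z^4/4 - z


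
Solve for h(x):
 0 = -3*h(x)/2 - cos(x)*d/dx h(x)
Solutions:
 h(x) = C1*(sin(x) - 1)^(3/4)/(sin(x) + 1)^(3/4)


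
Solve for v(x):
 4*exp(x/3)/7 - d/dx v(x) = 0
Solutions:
 v(x) = C1 + 12*exp(x/3)/7


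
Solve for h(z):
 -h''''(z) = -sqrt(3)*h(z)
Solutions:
 h(z) = C1*exp(-3^(1/8)*z) + C2*exp(3^(1/8)*z) + C3*sin(3^(1/8)*z) + C4*cos(3^(1/8)*z)


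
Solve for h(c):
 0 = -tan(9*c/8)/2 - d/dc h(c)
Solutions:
 h(c) = C1 + 4*log(cos(9*c/8))/9


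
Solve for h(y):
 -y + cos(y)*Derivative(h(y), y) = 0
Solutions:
 h(y) = C1 + Integral(y/cos(y), y)


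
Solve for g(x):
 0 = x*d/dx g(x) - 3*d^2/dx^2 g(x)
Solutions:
 g(x) = C1 + C2*erfi(sqrt(6)*x/6)


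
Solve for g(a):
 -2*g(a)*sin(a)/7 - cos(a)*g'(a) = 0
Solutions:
 g(a) = C1*cos(a)^(2/7)


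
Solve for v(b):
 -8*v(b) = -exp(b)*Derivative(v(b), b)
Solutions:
 v(b) = C1*exp(-8*exp(-b))


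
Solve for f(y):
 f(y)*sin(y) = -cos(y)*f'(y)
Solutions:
 f(y) = C1*cos(y)


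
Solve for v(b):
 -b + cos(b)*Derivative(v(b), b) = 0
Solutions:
 v(b) = C1 + Integral(b/cos(b), b)


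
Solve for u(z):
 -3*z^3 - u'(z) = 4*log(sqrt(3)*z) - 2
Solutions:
 u(z) = C1 - 3*z^4/4 - 4*z*log(z) - z*log(9) + 6*z


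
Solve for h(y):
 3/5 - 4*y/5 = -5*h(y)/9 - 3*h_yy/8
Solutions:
 h(y) = C1*sin(2*sqrt(30)*y/9) + C2*cos(2*sqrt(30)*y/9) + 36*y/25 - 27/25


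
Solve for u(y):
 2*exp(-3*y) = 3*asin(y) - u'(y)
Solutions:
 u(y) = C1 + 3*y*asin(y) + 3*sqrt(1 - y^2) + 2*exp(-3*y)/3


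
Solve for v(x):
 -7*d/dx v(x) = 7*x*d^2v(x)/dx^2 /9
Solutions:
 v(x) = C1 + C2/x^8


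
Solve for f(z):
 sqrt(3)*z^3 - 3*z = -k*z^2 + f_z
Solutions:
 f(z) = C1 + k*z^3/3 + sqrt(3)*z^4/4 - 3*z^2/2


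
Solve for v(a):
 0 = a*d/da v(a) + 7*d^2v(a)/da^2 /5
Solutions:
 v(a) = C1 + C2*erf(sqrt(70)*a/14)


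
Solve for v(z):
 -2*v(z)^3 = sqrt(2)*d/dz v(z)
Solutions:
 v(z) = -sqrt(2)*sqrt(-1/(C1 - sqrt(2)*z))/2
 v(z) = sqrt(2)*sqrt(-1/(C1 - sqrt(2)*z))/2


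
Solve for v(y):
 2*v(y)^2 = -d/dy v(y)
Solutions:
 v(y) = 1/(C1 + 2*y)


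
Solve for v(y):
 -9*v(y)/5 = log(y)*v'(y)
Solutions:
 v(y) = C1*exp(-9*li(y)/5)


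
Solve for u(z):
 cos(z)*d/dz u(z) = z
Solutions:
 u(z) = C1 + Integral(z/cos(z), z)


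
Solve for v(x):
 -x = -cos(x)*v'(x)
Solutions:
 v(x) = C1 + Integral(x/cos(x), x)


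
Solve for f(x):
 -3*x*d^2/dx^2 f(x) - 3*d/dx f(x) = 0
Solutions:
 f(x) = C1 + C2*log(x)


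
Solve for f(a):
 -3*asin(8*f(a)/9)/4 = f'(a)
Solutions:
 Integral(1/asin(8*_y/9), (_y, f(a))) = C1 - 3*a/4


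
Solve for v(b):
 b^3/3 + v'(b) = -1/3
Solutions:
 v(b) = C1 - b^4/12 - b/3


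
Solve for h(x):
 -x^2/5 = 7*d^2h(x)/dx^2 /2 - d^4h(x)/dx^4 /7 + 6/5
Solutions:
 h(x) = C1 + C2*x + C3*exp(-7*sqrt(2)*x/2) + C4*exp(7*sqrt(2)*x/2) - x^4/210 - 298*x^2/1715


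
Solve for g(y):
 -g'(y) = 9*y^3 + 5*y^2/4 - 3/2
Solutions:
 g(y) = C1 - 9*y^4/4 - 5*y^3/12 + 3*y/2


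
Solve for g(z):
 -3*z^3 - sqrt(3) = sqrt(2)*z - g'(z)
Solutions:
 g(z) = C1 + 3*z^4/4 + sqrt(2)*z^2/2 + sqrt(3)*z


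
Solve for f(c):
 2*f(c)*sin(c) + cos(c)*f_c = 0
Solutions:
 f(c) = C1*cos(c)^2


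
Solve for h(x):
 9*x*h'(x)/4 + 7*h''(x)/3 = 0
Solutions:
 h(x) = C1 + C2*erf(3*sqrt(42)*x/28)


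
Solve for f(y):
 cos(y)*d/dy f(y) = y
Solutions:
 f(y) = C1 + Integral(y/cos(y), y)


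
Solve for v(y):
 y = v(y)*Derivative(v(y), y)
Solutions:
 v(y) = -sqrt(C1 + y^2)
 v(y) = sqrt(C1 + y^2)


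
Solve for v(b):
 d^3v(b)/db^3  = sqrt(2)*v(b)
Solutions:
 v(b) = C3*exp(2^(1/6)*b) + (C1*sin(2^(1/6)*sqrt(3)*b/2) + C2*cos(2^(1/6)*sqrt(3)*b/2))*exp(-2^(1/6)*b/2)


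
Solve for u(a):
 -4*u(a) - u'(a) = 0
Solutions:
 u(a) = C1*exp(-4*a)


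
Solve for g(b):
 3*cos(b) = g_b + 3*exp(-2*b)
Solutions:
 g(b) = C1 + 3*sin(b) + 3*exp(-2*b)/2


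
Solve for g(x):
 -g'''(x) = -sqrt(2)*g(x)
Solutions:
 g(x) = C3*exp(2^(1/6)*x) + (C1*sin(2^(1/6)*sqrt(3)*x/2) + C2*cos(2^(1/6)*sqrt(3)*x/2))*exp(-2^(1/6)*x/2)


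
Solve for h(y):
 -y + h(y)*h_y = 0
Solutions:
 h(y) = -sqrt(C1 + y^2)
 h(y) = sqrt(C1 + y^2)


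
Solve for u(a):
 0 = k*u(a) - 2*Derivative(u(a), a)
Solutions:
 u(a) = C1*exp(a*k/2)


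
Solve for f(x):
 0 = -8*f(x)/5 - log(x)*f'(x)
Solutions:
 f(x) = C1*exp(-8*li(x)/5)


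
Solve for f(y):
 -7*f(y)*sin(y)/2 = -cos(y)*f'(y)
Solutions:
 f(y) = C1/cos(y)^(7/2)


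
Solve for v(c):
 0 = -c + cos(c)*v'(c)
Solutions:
 v(c) = C1 + Integral(c/cos(c), c)


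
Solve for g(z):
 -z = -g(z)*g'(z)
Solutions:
 g(z) = -sqrt(C1 + z^2)
 g(z) = sqrt(C1 + z^2)


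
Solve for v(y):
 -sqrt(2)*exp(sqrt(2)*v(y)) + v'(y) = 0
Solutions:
 v(y) = sqrt(2)*(2*log(-1/(C1 + sqrt(2)*y)) - log(2))/4


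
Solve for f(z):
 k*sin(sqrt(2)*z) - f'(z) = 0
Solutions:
 f(z) = C1 - sqrt(2)*k*cos(sqrt(2)*z)/2


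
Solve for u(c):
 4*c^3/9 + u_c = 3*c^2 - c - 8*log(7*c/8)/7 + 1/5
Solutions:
 u(c) = C1 - c^4/9 + c^3 - c^2/2 - 8*c*log(c)/7 - 8*c*log(7)/7 + 47*c/35 + 24*c*log(2)/7


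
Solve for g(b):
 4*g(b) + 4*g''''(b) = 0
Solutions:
 g(b) = (C1*sin(sqrt(2)*b/2) + C2*cos(sqrt(2)*b/2))*exp(-sqrt(2)*b/2) + (C3*sin(sqrt(2)*b/2) + C4*cos(sqrt(2)*b/2))*exp(sqrt(2)*b/2)


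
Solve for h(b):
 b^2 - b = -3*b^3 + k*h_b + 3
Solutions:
 h(b) = C1 + 3*b^4/(4*k) + b^3/(3*k) - b^2/(2*k) - 3*b/k


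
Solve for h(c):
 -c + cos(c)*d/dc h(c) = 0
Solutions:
 h(c) = C1 + Integral(c/cos(c), c)


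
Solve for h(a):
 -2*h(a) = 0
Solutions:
 h(a) = 0


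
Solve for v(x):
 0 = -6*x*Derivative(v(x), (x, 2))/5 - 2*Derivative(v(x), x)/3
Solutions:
 v(x) = C1 + C2*x^(4/9)


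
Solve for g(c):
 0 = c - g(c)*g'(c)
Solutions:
 g(c) = -sqrt(C1 + c^2)
 g(c) = sqrt(C1 + c^2)


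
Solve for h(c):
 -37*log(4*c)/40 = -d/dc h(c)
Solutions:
 h(c) = C1 + 37*c*log(c)/40 - 37*c/40 + 37*c*log(2)/20


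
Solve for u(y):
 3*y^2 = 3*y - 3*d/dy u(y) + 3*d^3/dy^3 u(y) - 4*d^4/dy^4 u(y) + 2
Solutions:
 u(y) = C1 + C2*exp(y*((4*sqrt(33) + 23)^(-1/3) + 2 + (4*sqrt(33) + 23)^(1/3))/8)*sin(sqrt(3)*y*(-(4*sqrt(33) + 23)^(1/3) + (4*sqrt(33) + 23)^(-1/3))/8) + C3*exp(y*((4*sqrt(33) + 23)^(-1/3) + 2 + (4*sqrt(33) + 23)^(1/3))/8)*cos(sqrt(3)*y*(-(4*sqrt(33) + 23)^(1/3) + (4*sqrt(33) + 23)^(-1/3))/8) + C4*exp(y*(-(4*sqrt(33) + 23)^(1/3) - 1/(4*sqrt(33) + 23)^(1/3) + 1)/4) - y^3/3 + y^2/2 - 4*y/3


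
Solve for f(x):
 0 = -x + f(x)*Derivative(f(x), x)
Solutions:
 f(x) = -sqrt(C1 + x^2)
 f(x) = sqrt(C1 + x^2)


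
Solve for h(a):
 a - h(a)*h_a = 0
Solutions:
 h(a) = -sqrt(C1 + a^2)
 h(a) = sqrt(C1 + a^2)


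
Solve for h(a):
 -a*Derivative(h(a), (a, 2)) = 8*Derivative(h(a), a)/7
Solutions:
 h(a) = C1 + C2/a^(1/7)


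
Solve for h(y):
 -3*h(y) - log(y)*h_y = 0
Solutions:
 h(y) = C1*exp(-3*li(y))


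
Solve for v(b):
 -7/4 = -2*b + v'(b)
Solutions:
 v(b) = C1 + b^2 - 7*b/4


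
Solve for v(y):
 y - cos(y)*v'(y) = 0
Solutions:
 v(y) = C1 + Integral(y/cos(y), y)


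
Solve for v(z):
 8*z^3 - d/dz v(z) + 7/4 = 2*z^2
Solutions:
 v(z) = C1 + 2*z^4 - 2*z^3/3 + 7*z/4


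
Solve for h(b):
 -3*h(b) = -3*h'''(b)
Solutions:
 h(b) = C3*exp(b) + (C1*sin(sqrt(3)*b/2) + C2*cos(sqrt(3)*b/2))*exp(-b/2)


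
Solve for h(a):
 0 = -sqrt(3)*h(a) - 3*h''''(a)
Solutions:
 h(a) = (C1*sin(sqrt(2)*3^(7/8)*a/6) + C2*cos(sqrt(2)*3^(7/8)*a/6))*exp(-sqrt(2)*3^(7/8)*a/6) + (C3*sin(sqrt(2)*3^(7/8)*a/6) + C4*cos(sqrt(2)*3^(7/8)*a/6))*exp(sqrt(2)*3^(7/8)*a/6)


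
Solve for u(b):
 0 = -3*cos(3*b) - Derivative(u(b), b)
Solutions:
 u(b) = C1 - sin(3*b)


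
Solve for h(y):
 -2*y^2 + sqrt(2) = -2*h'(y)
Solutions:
 h(y) = C1 + y^3/3 - sqrt(2)*y/2


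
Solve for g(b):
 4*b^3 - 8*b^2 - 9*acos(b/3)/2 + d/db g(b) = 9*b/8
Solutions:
 g(b) = C1 - b^4 + 8*b^3/3 + 9*b^2/16 + 9*b*acos(b/3)/2 - 9*sqrt(9 - b^2)/2


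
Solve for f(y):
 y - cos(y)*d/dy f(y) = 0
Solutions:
 f(y) = C1 + Integral(y/cos(y), y)


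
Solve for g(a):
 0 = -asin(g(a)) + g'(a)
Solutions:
 Integral(1/asin(_y), (_y, g(a))) = C1 + a


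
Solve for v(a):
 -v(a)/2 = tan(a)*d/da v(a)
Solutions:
 v(a) = C1/sqrt(sin(a))


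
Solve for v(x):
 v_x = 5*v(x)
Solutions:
 v(x) = C1*exp(5*x)


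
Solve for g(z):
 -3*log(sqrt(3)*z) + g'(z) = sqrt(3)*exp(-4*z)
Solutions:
 g(z) = C1 + 3*z*log(z) + z*(-3 + 3*log(3)/2) - sqrt(3)*exp(-4*z)/4


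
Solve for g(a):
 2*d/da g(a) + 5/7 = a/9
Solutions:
 g(a) = C1 + a^2/36 - 5*a/14


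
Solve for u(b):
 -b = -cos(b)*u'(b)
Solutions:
 u(b) = C1 + Integral(b/cos(b), b)


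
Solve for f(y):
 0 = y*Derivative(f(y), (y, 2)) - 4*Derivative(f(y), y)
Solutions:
 f(y) = C1 + C2*y^5


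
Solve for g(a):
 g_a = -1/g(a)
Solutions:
 g(a) = -sqrt(C1 - 2*a)
 g(a) = sqrt(C1 - 2*a)


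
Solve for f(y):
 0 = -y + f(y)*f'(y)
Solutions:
 f(y) = -sqrt(C1 + y^2)
 f(y) = sqrt(C1 + y^2)


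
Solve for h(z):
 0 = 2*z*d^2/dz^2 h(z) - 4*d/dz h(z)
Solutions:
 h(z) = C1 + C2*z^3


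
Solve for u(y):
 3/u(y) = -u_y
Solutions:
 u(y) = -sqrt(C1 - 6*y)
 u(y) = sqrt(C1 - 6*y)


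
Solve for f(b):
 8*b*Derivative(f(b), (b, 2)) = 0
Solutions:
 f(b) = C1 + C2*b


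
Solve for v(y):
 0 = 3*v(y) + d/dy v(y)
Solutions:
 v(y) = C1*exp(-3*y)


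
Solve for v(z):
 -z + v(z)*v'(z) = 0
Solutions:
 v(z) = -sqrt(C1 + z^2)
 v(z) = sqrt(C1 + z^2)


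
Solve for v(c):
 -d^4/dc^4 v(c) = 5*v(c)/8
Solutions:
 v(c) = (C1*sin(2^(3/4)*5^(1/4)*c/4) + C2*cos(2^(3/4)*5^(1/4)*c/4))*exp(-2^(3/4)*5^(1/4)*c/4) + (C3*sin(2^(3/4)*5^(1/4)*c/4) + C4*cos(2^(3/4)*5^(1/4)*c/4))*exp(2^(3/4)*5^(1/4)*c/4)


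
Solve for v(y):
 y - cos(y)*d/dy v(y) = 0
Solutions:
 v(y) = C1 + Integral(y/cos(y), y)


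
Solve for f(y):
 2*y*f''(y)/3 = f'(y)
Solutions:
 f(y) = C1 + C2*y^(5/2)


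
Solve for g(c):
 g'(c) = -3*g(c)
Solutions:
 g(c) = C1*exp(-3*c)


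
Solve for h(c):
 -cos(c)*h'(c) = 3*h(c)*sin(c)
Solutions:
 h(c) = C1*cos(c)^3


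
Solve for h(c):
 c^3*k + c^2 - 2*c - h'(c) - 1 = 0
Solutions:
 h(c) = C1 + c^4*k/4 + c^3/3 - c^2 - c


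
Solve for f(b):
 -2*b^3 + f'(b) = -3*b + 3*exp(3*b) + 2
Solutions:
 f(b) = C1 + b^4/2 - 3*b^2/2 + 2*b + exp(3*b)


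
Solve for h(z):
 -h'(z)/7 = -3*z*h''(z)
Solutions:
 h(z) = C1 + C2*z^(22/21)


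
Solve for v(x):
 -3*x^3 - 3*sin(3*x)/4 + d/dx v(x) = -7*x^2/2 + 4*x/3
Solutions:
 v(x) = C1 + 3*x^4/4 - 7*x^3/6 + 2*x^2/3 - cos(3*x)/4


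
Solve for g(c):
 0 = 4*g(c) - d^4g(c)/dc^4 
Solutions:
 g(c) = C1*exp(-sqrt(2)*c) + C2*exp(sqrt(2)*c) + C3*sin(sqrt(2)*c) + C4*cos(sqrt(2)*c)


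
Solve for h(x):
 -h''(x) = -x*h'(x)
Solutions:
 h(x) = C1 + C2*erfi(sqrt(2)*x/2)


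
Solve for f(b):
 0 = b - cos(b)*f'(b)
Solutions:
 f(b) = C1 + Integral(b/cos(b), b)


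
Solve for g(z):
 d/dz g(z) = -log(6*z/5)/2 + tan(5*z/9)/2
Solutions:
 g(z) = C1 - z*log(z)/2 - z*log(6) + z/2 + z*log(30)/2 - 9*log(cos(5*z/9))/10


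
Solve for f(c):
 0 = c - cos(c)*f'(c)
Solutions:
 f(c) = C1 + Integral(c/cos(c), c)


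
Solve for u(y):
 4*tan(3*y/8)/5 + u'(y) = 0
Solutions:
 u(y) = C1 + 32*log(cos(3*y/8))/15


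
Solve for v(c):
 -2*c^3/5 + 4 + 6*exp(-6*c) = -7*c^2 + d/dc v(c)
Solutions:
 v(c) = C1 - c^4/10 + 7*c^3/3 + 4*c - exp(-6*c)


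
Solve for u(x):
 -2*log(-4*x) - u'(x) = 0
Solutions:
 u(x) = C1 - 2*x*log(-x) + 2*x*(1 - 2*log(2))


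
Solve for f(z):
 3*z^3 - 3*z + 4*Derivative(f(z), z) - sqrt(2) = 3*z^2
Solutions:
 f(z) = C1 - 3*z^4/16 + z^3/4 + 3*z^2/8 + sqrt(2)*z/4


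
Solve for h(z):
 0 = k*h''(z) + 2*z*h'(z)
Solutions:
 h(z) = C1 + C2*sqrt(k)*erf(z*sqrt(1/k))


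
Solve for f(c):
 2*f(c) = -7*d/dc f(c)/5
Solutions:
 f(c) = C1*exp(-10*c/7)


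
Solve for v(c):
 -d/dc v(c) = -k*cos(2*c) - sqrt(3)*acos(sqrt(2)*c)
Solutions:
 v(c) = C1 + k*sin(2*c)/2 + sqrt(3)*(c*acos(sqrt(2)*c) - sqrt(2)*sqrt(1 - 2*c^2)/2)


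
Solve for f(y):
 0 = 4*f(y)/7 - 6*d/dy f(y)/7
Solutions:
 f(y) = C1*exp(2*y/3)


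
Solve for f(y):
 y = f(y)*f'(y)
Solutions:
 f(y) = -sqrt(C1 + y^2)
 f(y) = sqrt(C1 + y^2)


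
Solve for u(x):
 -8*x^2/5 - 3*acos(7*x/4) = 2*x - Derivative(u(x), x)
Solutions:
 u(x) = C1 + 8*x^3/15 + x^2 + 3*x*acos(7*x/4) - 3*sqrt(16 - 49*x^2)/7


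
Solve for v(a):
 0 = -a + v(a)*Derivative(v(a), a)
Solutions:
 v(a) = -sqrt(C1 + a^2)
 v(a) = sqrt(C1 + a^2)


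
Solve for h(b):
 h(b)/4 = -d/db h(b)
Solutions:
 h(b) = C1*exp(-b/4)


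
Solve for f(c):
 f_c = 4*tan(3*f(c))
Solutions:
 f(c) = -asin(C1*exp(12*c))/3 + pi/3
 f(c) = asin(C1*exp(12*c))/3


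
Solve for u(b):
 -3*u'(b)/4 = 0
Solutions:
 u(b) = C1


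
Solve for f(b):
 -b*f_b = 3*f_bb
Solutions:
 f(b) = C1 + C2*erf(sqrt(6)*b/6)


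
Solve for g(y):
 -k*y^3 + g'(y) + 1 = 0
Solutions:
 g(y) = C1 + k*y^4/4 - y


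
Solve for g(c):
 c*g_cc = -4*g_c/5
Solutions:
 g(c) = C1 + C2*c^(1/5)


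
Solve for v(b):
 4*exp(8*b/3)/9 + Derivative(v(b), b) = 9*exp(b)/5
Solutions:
 v(b) = C1 - exp(8*b/3)/6 + 9*exp(b)/5


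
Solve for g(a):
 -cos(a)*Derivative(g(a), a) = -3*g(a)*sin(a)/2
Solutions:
 g(a) = C1/cos(a)^(3/2)


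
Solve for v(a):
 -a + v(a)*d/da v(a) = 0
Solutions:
 v(a) = -sqrt(C1 + a^2)
 v(a) = sqrt(C1 + a^2)


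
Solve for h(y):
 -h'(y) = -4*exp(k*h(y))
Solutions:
 h(y) = Piecewise((log(-1/(C1*k + 4*k*y))/k, Ne(k, 0)), (nan, True))
 h(y) = Piecewise((C1 + 4*y, Eq(k, 0)), (nan, True))


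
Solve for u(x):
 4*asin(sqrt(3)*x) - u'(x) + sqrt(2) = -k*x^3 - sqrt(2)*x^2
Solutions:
 u(x) = C1 + k*x^4/4 + sqrt(2)*x^3/3 + 4*x*asin(sqrt(3)*x) + sqrt(2)*x + 4*sqrt(3)*sqrt(1 - 3*x^2)/3


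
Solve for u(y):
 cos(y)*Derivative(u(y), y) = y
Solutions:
 u(y) = C1 + Integral(y/cos(y), y)


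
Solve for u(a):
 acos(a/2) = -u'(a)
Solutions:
 u(a) = C1 - a*acos(a/2) + sqrt(4 - a^2)


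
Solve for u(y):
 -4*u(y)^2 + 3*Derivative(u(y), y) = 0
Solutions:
 u(y) = -3/(C1 + 4*y)


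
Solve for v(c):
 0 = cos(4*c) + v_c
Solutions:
 v(c) = C1 - sin(4*c)/4


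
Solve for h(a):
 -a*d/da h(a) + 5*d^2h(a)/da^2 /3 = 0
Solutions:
 h(a) = C1 + C2*erfi(sqrt(30)*a/10)


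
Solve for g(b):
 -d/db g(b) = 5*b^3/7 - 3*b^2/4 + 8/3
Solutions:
 g(b) = C1 - 5*b^4/28 + b^3/4 - 8*b/3


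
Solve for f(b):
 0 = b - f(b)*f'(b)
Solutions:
 f(b) = -sqrt(C1 + b^2)
 f(b) = sqrt(C1 + b^2)


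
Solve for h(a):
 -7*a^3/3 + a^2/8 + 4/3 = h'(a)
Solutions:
 h(a) = C1 - 7*a^4/12 + a^3/24 + 4*a/3


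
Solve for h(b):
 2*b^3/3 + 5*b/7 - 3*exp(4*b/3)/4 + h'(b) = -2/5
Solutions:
 h(b) = C1 - b^4/6 - 5*b^2/14 - 2*b/5 + 9*exp(4*b/3)/16


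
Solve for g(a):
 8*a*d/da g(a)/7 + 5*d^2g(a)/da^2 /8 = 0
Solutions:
 g(a) = C1 + C2*erf(4*sqrt(70)*a/35)


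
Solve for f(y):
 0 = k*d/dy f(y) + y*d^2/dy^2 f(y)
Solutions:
 f(y) = C1 + y^(1 - re(k))*(C2*sin(log(y)*Abs(im(k))) + C3*cos(log(y)*im(k)))


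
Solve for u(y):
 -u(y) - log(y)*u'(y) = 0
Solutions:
 u(y) = C1*exp(-li(y))


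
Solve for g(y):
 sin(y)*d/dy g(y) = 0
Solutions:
 g(y) = C1


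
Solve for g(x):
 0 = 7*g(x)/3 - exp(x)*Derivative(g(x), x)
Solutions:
 g(x) = C1*exp(-7*exp(-x)/3)


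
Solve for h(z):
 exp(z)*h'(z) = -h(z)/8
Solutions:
 h(z) = C1*exp(exp(-z)/8)


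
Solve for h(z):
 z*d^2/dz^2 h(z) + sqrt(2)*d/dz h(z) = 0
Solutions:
 h(z) = C1 + C2*z^(1 - sqrt(2))


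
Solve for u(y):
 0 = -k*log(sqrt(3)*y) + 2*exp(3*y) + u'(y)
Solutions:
 u(y) = C1 + k*y*log(y) + k*y*(-1 + log(3)/2) - 2*exp(3*y)/3


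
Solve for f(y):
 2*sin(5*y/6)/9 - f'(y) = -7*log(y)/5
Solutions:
 f(y) = C1 + 7*y*log(y)/5 - 7*y/5 - 4*cos(5*y/6)/15


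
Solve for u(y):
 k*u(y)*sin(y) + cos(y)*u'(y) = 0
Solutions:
 u(y) = C1*exp(k*log(cos(y)))


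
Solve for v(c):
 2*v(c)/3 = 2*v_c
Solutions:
 v(c) = C1*exp(c/3)


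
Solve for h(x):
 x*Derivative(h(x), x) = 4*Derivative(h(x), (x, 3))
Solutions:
 h(x) = C1 + Integral(C2*airyai(2^(1/3)*x/2) + C3*airybi(2^(1/3)*x/2), x)


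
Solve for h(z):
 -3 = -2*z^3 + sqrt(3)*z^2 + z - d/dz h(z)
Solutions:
 h(z) = C1 - z^4/2 + sqrt(3)*z^3/3 + z^2/2 + 3*z


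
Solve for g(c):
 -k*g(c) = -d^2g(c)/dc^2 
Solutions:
 g(c) = C1*exp(-c*sqrt(k)) + C2*exp(c*sqrt(k))


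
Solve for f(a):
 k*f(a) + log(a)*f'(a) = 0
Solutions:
 f(a) = C1*exp(-k*li(a))


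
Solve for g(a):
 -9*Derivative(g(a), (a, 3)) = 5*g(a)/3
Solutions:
 g(a) = C3*exp(-5^(1/3)*a/3) + (C1*sin(sqrt(3)*5^(1/3)*a/6) + C2*cos(sqrt(3)*5^(1/3)*a/6))*exp(5^(1/3)*a/6)


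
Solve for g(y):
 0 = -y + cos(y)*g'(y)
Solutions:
 g(y) = C1 + Integral(y/cos(y), y)


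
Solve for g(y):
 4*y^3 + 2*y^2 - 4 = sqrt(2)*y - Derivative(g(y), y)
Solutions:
 g(y) = C1 - y^4 - 2*y^3/3 + sqrt(2)*y^2/2 + 4*y


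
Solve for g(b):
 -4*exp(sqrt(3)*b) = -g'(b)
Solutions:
 g(b) = C1 + 4*sqrt(3)*exp(sqrt(3)*b)/3


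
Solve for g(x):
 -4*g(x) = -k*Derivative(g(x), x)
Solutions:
 g(x) = C1*exp(4*x/k)


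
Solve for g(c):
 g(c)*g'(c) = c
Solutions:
 g(c) = -sqrt(C1 + c^2)
 g(c) = sqrt(C1 + c^2)


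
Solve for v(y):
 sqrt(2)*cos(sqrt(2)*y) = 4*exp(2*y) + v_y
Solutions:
 v(y) = C1 - 2*exp(2*y) + sin(sqrt(2)*y)


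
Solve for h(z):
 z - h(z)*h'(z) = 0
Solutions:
 h(z) = -sqrt(C1 + z^2)
 h(z) = sqrt(C1 + z^2)


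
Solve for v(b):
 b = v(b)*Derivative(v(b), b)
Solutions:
 v(b) = -sqrt(C1 + b^2)
 v(b) = sqrt(C1 + b^2)


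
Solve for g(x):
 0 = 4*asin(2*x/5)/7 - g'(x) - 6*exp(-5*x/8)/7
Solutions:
 g(x) = C1 + 4*x*asin(2*x/5)/7 + 2*sqrt(25 - 4*x^2)/7 + 48*exp(-5*x/8)/35


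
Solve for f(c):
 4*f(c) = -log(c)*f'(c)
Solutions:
 f(c) = C1*exp(-4*li(c))


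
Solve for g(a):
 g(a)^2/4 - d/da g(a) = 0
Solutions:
 g(a) = -4/(C1 + a)


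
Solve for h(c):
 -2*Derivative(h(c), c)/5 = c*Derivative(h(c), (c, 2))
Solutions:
 h(c) = C1 + C2*c^(3/5)


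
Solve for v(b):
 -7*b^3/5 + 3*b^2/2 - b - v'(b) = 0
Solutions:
 v(b) = C1 - 7*b^4/20 + b^3/2 - b^2/2


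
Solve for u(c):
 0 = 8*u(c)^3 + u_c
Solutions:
 u(c) = -sqrt(2)*sqrt(-1/(C1 - 8*c))/2
 u(c) = sqrt(2)*sqrt(-1/(C1 - 8*c))/2


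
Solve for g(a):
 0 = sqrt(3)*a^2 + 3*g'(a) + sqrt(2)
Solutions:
 g(a) = C1 - sqrt(3)*a^3/9 - sqrt(2)*a/3


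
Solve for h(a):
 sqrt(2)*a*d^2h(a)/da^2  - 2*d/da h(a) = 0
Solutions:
 h(a) = C1 + C2*a^(1 + sqrt(2))


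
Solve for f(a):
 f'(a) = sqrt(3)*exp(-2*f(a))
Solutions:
 f(a) = log(-sqrt(C1 + 2*sqrt(3)*a))
 f(a) = log(C1 + 2*sqrt(3)*a)/2


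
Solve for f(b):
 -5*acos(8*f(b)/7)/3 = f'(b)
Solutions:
 Integral(1/acos(8*_y/7), (_y, f(b))) = C1 - 5*b/3


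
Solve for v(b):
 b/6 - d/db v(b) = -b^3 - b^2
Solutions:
 v(b) = C1 + b^4/4 + b^3/3 + b^2/12


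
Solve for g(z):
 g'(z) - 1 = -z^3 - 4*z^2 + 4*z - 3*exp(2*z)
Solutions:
 g(z) = C1 - z^4/4 - 4*z^3/3 + 2*z^2 + z - 3*exp(2*z)/2


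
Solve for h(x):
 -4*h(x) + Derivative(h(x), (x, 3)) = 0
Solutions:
 h(x) = C3*exp(2^(2/3)*x) + (C1*sin(2^(2/3)*sqrt(3)*x/2) + C2*cos(2^(2/3)*sqrt(3)*x/2))*exp(-2^(2/3)*x/2)


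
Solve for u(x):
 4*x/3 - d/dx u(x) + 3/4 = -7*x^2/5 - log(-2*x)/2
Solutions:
 u(x) = C1 + 7*x^3/15 + 2*x^2/3 + x*log(-x)/2 + x*(1 + 2*log(2))/4


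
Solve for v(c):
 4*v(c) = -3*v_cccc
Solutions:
 v(c) = (C1*sin(3^(3/4)*c/3) + C2*cos(3^(3/4)*c/3))*exp(-3^(3/4)*c/3) + (C3*sin(3^(3/4)*c/3) + C4*cos(3^(3/4)*c/3))*exp(3^(3/4)*c/3)


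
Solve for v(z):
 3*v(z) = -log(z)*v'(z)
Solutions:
 v(z) = C1*exp(-3*li(z))


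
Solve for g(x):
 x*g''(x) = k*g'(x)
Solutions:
 g(x) = C1 + x^(re(k) + 1)*(C2*sin(log(x)*Abs(im(k))) + C3*cos(log(x)*im(k)))


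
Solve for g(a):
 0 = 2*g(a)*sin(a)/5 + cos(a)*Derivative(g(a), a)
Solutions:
 g(a) = C1*cos(a)^(2/5)


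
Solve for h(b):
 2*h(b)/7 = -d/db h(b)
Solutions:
 h(b) = C1*exp(-2*b/7)


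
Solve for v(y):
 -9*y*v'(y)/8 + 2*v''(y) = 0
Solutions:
 v(y) = C1 + C2*erfi(3*sqrt(2)*y/8)


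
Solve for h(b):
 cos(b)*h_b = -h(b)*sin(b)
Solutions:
 h(b) = C1*cos(b)


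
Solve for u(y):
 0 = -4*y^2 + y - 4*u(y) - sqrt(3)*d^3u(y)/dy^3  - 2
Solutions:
 u(y) = C3*exp(-2^(2/3)*3^(5/6)*y/3) - y^2 + y/4 + (C1*sin(2^(2/3)*3^(1/3)*y/2) + C2*cos(2^(2/3)*3^(1/3)*y/2))*exp(2^(2/3)*3^(5/6)*y/6) - 1/2


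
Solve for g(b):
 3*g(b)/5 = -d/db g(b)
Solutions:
 g(b) = C1*exp(-3*b/5)


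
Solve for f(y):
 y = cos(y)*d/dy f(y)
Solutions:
 f(y) = C1 + Integral(y/cos(y), y)


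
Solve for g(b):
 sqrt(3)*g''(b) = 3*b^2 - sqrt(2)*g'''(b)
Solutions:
 g(b) = C1 + C2*b + C3*exp(-sqrt(6)*b/2) + sqrt(3)*b^4/12 - sqrt(2)*b^3/3 + 2*sqrt(3)*b^2/3


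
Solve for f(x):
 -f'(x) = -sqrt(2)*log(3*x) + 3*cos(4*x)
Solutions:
 f(x) = C1 + sqrt(2)*x*(log(x) - 1) + sqrt(2)*x*log(3) - 3*sin(4*x)/4


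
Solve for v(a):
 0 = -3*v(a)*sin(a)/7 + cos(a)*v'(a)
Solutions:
 v(a) = C1/cos(a)^(3/7)


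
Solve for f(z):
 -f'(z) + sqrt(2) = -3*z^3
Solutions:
 f(z) = C1 + 3*z^4/4 + sqrt(2)*z


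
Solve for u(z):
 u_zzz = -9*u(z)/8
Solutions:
 u(z) = C3*exp(-3^(2/3)*z/2) + (C1*sin(3*3^(1/6)*z/4) + C2*cos(3*3^(1/6)*z/4))*exp(3^(2/3)*z/4)


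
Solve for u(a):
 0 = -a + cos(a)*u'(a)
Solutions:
 u(a) = C1 + Integral(a/cos(a), a)


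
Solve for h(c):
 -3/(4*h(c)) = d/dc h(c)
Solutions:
 h(c) = -sqrt(C1 - 6*c)/2
 h(c) = sqrt(C1 - 6*c)/2


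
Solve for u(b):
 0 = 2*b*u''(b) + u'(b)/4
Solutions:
 u(b) = C1 + C2*b^(7/8)


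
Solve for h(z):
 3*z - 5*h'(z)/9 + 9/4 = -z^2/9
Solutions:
 h(z) = C1 + z^3/15 + 27*z^2/10 + 81*z/20


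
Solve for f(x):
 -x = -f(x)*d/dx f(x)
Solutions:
 f(x) = -sqrt(C1 + x^2)
 f(x) = sqrt(C1 + x^2)


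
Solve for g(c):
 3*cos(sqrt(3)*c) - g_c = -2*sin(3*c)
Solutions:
 g(c) = C1 + sqrt(3)*sin(sqrt(3)*c) - 2*cos(3*c)/3


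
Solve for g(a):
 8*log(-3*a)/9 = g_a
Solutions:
 g(a) = C1 + 8*a*log(-a)/9 + 8*a*(-1 + log(3))/9


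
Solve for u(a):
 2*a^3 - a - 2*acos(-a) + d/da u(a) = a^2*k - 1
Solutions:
 u(a) = C1 - a^4/2 + a^3*k/3 + a^2/2 + 2*a*acos(-a) - a + 2*sqrt(1 - a^2)


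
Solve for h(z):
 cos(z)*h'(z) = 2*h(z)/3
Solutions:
 h(z) = C1*(sin(z) + 1)^(1/3)/(sin(z) - 1)^(1/3)


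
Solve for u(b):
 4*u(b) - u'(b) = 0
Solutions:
 u(b) = C1*exp(4*b)


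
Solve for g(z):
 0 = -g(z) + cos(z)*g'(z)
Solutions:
 g(z) = C1*sqrt(sin(z) + 1)/sqrt(sin(z) - 1)


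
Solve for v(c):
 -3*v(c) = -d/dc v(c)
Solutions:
 v(c) = C1*exp(3*c)


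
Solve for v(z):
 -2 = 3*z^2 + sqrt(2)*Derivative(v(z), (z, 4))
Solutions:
 v(z) = C1 + C2*z + C3*z^2 + C4*z^3 - sqrt(2)*z^6/240 - sqrt(2)*z^4/24


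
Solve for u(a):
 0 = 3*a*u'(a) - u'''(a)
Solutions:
 u(a) = C1 + Integral(C2*airyai(3^(1/3)*a) + C3*airybi(3^(1/3)*a), a)


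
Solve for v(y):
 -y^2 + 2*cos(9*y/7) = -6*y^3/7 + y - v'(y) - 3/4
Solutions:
 v(y) = C1 - 3*y^4/14 + y^3/3 + y^2/2 - 3*y/4 - 14*sin(9*y/7)/9


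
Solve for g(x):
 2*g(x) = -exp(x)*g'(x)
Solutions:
 g(x) = C1*exp(2*exp(-x))


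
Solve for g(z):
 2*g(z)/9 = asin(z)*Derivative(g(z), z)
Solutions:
 g(z) = C1*exp(2*Integral(1/asin(z), z)/9)


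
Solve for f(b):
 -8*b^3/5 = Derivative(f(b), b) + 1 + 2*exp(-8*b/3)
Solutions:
 f(b) = C1 - 2*b^4/5 - b + 3*exp(-8*b/3)/4


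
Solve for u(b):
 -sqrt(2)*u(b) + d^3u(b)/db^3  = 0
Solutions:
 u(b) = C3*exp(2^(1/6)*b) + (C1*sin(2^(1/6)*sqrt(3)*b/2) + C2*cos(2^(1/6)*sqrt(3)*b/2))*exp(-2^(1/6)*b/2)


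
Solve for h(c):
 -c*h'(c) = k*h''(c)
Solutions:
 h(c) = C1 + C2*sqrt(k)*erf(sqrt(2)*c*sqrt(1/k)/2)


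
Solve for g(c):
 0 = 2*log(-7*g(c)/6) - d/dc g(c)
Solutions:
 -Integral(1/(log(-_y) - log(6) + log(7)), (_y, g(c)))/2 = C1 - c


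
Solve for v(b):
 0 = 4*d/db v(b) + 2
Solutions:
 v(b) = C1 - b/2


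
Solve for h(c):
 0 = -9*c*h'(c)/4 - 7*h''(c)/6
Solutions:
 h(c) = C1 + C2*erf(3*sqrt(21)*c/14)


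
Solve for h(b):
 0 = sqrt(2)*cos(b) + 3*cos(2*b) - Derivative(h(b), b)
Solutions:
 h(b) = C1 + sqrt(2)*sin(b) + 3*sin(2*b)/2


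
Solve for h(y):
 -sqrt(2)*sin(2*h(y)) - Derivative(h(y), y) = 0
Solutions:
 h(y) = pi - acos((-C1 - exp(4*sqrt(2)*y))/(C1 - exp(4*sqrt(2)*y)))/2
 h(y) = acos((-C1 - exp(4*sqrt(2)*y))/(C1 - exp(4*sqrt(2)*y)))/2


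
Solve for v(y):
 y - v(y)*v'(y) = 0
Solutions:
 v(y) = -sqrt(C1 + y^2)
 v(y) = sqrt(C1 + y^2)


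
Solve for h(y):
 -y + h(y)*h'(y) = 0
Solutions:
 h(y) = -sqrt(C1 + y^2)
 h(y) = sqrt(C1 + y^2)


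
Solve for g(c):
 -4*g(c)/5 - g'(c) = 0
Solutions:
 g(c) = C1*exp(-4*c/5)


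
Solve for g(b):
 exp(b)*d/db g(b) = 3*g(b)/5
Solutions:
 g(b) = C1*exp(-3*exp(-b)/5)


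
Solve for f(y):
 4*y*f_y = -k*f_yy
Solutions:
 f(y) = C1 + C2*sqrt(k)*erf(sqrt(2)*y*sqrt(1/k))


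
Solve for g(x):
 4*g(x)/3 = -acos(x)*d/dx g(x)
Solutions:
 g(x) = C1*exp(-4*Integral(1/acos(x), x)/3)


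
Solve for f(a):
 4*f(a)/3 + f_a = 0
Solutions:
 f(a) = C1*exp(-4*a/3)


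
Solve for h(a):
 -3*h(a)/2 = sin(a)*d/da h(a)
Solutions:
 h(a) = C1*(cos(a) + 1)^(3/4)/(cos(a) - 1)^(3/4)


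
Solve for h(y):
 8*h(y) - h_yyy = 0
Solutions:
 h(y) = C3*exp(2*y) + (C1*sin(sqrt(3)*y) + C2*cos(sqrt(3)*y))*exp(-y)


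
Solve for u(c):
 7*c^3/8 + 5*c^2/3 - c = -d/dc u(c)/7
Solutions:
 u(c) = C1 - 49*c^4/32 - 35*c^3/9 + 7*c^2/2


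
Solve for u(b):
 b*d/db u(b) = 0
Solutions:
 u(b) = C1


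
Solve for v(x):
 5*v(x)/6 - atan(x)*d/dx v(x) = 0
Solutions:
 v(x) = C1*exp(5*Integral(1/atan(x), x)/6)


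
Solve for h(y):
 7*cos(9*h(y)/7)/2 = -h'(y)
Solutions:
 7*y/2 - 7*log(sin(9*h(y)/7) - 1)/18 + 7*log(sin(9*h(y)/7) + 1)/18 = C1


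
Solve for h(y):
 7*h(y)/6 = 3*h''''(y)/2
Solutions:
 h(y) = C1*exp(-sqrt(3)*7^(1/4)*y/3) + C2*exp(sqrt(3)*7^(1/4)*y/3) + C3*sin(sqrt(3)*7^(1/4)*y/3) + C4*cos(sqrt(3)*7^(1/4)*y/3)


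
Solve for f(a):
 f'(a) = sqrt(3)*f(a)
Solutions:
 f(a) = C1*exp(sqrt(3)*a)


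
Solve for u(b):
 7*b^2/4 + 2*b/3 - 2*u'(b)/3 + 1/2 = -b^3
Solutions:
 u(b) = C1 + 3*b^4/8 + 7*b^3/8 + b^2/2 + 3*b/4


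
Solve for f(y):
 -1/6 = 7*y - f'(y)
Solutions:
 f(y) = C1 + 7*y^2/2 + y/6
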